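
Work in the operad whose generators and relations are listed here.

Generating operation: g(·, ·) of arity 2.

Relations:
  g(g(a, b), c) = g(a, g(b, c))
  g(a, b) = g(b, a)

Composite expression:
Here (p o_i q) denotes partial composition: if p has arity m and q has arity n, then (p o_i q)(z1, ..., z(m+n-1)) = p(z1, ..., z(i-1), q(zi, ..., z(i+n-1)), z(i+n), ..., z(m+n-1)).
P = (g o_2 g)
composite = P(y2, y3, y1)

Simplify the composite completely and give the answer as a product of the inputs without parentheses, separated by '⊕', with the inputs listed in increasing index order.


Reordering under g is free, so list the y-inputs canonically.
g(y3, y1) unparenthesizes to y3 ⊕ y1
g(y2, g(y3, y1)) unparenthesizes to y2 ⊕ y3 ⊕ y1
sorting the factors by input index: y1 ⊕ y2 ⊕ y3

y1 ⊕ y2 ⊕ y3


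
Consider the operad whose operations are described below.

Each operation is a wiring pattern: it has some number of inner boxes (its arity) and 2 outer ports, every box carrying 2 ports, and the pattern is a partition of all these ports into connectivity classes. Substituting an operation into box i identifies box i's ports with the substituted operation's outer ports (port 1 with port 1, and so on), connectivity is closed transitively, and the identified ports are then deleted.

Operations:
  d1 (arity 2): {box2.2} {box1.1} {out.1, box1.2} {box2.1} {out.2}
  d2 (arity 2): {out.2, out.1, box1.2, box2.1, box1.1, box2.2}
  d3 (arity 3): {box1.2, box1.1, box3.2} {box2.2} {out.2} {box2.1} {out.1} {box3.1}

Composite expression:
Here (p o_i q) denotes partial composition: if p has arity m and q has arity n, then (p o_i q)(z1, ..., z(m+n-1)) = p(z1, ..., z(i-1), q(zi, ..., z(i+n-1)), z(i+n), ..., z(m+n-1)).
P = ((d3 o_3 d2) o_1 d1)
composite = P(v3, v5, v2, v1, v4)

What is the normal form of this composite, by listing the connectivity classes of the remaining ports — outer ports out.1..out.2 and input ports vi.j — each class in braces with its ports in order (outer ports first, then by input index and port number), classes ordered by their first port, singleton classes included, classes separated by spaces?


After gluing at d3, chains via deleted ports link the v-ports.
composing d1 on (v3, v5), with out.j its own outer ports: {out.1, v3.2} {out.2} {v3.1} {v5.1} {v5.2}
composing d2 on (v1, v4), with out.j its own outer ports: {out.1, out.2, v1.1, v1.2, v4.1, v4.2}
composing d3 on (v3, v5, v2, v1, v4), with out.j its own outer ports: {out.1} {out.2} {v1.1, v1.2, v3.2, v4.1, v4.2} {v2.1} {v2.2} {v3.1} {v5.1} {v5.2}

{out.1} {out.2} {v1.1, v1.2, v3.2, v4.1, v4.2} {v2.1} {v2.2} {v3.1} {v5.1} {v5.2}


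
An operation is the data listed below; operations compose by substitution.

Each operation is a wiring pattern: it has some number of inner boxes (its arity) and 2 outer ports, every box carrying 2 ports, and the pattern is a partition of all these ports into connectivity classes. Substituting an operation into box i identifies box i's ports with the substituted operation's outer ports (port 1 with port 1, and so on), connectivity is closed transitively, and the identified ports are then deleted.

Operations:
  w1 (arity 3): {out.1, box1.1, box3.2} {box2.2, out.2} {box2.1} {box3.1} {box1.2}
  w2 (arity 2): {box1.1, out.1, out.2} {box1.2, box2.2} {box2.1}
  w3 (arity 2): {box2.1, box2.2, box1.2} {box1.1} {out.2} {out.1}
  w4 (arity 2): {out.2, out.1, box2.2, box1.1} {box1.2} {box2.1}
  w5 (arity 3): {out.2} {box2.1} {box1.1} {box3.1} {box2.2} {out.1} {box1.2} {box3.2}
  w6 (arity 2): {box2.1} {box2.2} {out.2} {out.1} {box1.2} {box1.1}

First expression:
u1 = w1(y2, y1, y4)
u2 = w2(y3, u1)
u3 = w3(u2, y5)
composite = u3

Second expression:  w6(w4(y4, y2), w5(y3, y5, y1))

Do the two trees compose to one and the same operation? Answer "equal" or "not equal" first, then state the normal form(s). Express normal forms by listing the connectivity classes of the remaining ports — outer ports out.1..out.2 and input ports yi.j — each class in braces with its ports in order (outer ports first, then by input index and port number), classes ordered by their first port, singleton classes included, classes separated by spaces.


not equal: they reduce to {out.1} {out.2} {y1.1} {y1.2, y3.2} {y2.1, y4.2} {y2.2} {y3.1, y5.1, y5.2} {y4.1} and {out.1} {out.2} {y1.1} {y1.2} {y2.1} {y2.2, y4.1} {y3.1} {y3.2} {y4.2} {y5.1} {y5.2}

In normal form, the first expression is {out.1} {out.2} {y1.1} {y1.2, y3.2} {y2.1, y4.2} {y2.2} {y3.1, y5.1, y5.2} {y4.1}
In normal form, the second expression is {out.1} {out.2} {y1.1} {y1.2} {y2.1} {y2.2, y4.1} {y3.1} {y3.2} {y4.2} {y5.1} {y5.2}
Different reductions; not equal.


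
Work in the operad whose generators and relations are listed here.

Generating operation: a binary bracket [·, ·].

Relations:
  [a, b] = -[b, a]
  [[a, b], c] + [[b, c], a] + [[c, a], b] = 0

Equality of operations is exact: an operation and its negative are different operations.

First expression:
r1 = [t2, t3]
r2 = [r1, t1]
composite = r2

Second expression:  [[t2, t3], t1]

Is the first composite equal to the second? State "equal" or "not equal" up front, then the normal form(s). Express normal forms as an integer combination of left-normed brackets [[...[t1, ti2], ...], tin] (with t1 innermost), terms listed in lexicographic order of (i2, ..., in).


Reducing the first expression gives -[[t1, t2], t3] + [[t1, t3], t2]
Reducing the second expression gives -[[t1, t2], t3] + [[t1, t3], t2]
The normal forms match — equal.

equal — both sides give -[[t1, t2], t3] + [[t1, t3], t2]


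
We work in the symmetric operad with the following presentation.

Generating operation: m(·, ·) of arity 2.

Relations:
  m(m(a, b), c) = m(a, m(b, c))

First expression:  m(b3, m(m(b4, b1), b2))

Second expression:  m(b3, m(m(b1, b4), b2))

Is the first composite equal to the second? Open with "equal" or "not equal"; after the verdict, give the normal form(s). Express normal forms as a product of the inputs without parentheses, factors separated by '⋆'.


not equal — first b3 ⋆ b4 ⋆ b1 ⋆ b2, second b3 ⋆ b1 ⋆ b4 ⋆ b2


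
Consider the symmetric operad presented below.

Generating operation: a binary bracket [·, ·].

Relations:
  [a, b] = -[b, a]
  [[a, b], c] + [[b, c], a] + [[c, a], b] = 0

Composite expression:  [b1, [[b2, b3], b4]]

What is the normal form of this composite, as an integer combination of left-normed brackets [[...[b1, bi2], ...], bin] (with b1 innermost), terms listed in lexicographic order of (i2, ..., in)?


[[[b1, b2], b3], b4] - [[[b1, b3], b2], b4] - [[[b1, b4], b2], b3] + [[[b1, b4], b3], b2]


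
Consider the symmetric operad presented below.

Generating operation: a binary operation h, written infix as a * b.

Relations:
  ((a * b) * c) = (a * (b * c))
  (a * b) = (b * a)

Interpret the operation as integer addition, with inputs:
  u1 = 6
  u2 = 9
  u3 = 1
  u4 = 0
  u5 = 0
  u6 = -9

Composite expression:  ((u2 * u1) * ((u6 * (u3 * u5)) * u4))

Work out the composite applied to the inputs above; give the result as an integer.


7

(u2 * u1) = 15
(u3 * u5) = 1
(u6 * (u3 * u5)) = -8
((u6 * (u3 * u5)) * u4) = -8
((u2 * u1) * ((u6 * (u3 * u5)) * u4)) = 7


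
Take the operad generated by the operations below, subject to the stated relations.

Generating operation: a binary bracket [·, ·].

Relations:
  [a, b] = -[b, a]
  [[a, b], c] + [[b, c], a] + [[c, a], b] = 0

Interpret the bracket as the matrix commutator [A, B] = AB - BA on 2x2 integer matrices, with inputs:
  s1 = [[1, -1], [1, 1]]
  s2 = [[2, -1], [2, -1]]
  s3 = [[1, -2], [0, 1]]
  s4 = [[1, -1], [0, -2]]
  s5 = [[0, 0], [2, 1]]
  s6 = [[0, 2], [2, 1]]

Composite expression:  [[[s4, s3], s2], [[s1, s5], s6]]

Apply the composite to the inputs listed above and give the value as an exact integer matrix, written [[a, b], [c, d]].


[[162, 216], [216, -162]]

[s4, s3] = [[0, -6], [0, 0]]
[[s4, s3], s2] = [[-12, 18], [0, 12]]
[s1, s5] = [[-2, -1], [-1, 2]]
[[s1, s5], s6] = [[0, -9], [9, 0]]
[[[s4, s3], s2], [[s1, s5], s6]] = [[162, 216], [216, -162]]


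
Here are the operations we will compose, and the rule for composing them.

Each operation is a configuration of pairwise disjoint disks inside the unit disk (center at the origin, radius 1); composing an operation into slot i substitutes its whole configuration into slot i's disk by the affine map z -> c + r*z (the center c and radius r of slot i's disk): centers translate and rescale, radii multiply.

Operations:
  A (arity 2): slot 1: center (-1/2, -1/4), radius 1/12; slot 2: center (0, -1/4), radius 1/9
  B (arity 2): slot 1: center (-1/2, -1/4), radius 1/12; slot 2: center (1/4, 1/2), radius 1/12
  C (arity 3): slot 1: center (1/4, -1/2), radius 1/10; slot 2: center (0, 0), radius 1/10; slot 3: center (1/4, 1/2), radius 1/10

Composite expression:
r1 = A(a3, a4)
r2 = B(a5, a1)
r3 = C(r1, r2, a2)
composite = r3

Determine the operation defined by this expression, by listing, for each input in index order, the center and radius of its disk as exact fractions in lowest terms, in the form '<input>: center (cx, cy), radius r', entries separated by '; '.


a1: center (1/40, 1/20), radius 1/120; a2: center (1/4, 1/2), radius 1/10; a3: center (1/5, -21/40), radius 1/120; a4: center (1/4, -21/40), radius 1/90; a5: center (-1/20, -1/40), radius 1/120

Affine substitution under C: radii multiply and a-centers shift.
input a3: applying the 2 nested substitutions gives center (1/5, -21/40), radius 1/120
input a4: applying the 2 nested substitutions gives center (1/4, -21/40), radius 1/90
input a5: applying the 2 nested substitutions gives center (-1/20, -1/40), radius 1/120
input a1: applying the 2 nested substitutions gives center (1/40, 1/20), radius 1/120
input a2: applying the 1 nested substitution gives center (1/4, 1/2), radius 1/10


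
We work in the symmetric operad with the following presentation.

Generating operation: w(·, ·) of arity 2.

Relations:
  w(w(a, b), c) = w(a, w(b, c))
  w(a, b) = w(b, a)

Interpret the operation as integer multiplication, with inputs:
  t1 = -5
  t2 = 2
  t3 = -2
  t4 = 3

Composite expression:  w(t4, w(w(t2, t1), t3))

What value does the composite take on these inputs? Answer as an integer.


60


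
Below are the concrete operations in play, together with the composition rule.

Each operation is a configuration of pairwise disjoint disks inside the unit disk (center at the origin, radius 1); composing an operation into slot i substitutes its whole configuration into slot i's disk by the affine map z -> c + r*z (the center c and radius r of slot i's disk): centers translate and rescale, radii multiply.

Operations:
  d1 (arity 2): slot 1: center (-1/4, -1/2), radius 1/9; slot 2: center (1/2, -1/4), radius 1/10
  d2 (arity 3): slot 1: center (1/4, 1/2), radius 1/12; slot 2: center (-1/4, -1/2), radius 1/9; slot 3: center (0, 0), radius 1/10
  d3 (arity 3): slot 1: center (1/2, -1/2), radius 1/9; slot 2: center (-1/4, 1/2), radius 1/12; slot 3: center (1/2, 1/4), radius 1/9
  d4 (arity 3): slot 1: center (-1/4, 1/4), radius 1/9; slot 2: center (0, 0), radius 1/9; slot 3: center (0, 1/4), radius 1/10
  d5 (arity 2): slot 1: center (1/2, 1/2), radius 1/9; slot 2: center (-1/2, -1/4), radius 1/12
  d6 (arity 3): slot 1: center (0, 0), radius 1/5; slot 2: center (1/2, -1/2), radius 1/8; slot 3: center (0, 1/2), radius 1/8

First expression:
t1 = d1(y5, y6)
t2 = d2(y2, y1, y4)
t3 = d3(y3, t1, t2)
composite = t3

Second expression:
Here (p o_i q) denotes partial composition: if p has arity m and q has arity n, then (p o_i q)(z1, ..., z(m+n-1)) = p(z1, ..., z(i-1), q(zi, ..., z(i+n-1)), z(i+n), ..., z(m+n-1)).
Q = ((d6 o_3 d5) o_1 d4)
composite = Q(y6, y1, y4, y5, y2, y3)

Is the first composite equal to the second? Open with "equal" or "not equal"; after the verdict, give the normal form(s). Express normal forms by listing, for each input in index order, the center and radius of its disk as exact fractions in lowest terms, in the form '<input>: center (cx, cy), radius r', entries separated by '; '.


Reducing the first expression gives y1: center (17/36, 7/36), radius 1/81; y2: center (19/36, 11/36), radius 1/108; y3: center (1/2, -1/2), radius 1/9; y4: center (1/2, 1/4), radius 1/90; y5: center (-13/48, 11/24), radius 1/108; y6: center (-5/24, 23/48), radius 1/120
Reducing the second expression gives y1: center (0, 0), radius 1/45; y2: center (1/16, 9/16), radius 1/72; y3: center (-1/16, 15/32), radius 1/96; y4: center (0, 1/20), radius 1/50; y5: center (1/2, -1/2), radius 1/8; y6: center (-1/20, 1/20), radius 1/45
The normal forms differ: not equal.

not equal; the first gives y1: center (17/36, 7/36), radius 1/81; y2: center (19/36, 11/36), radius 1/108; y3: center (1/2, -1/2), radius 1/9; y4: center (1/2, 1/4), radius 1/90; y5: center (-13/48, 11/24), radius 1/108; y6: center (-5/24, 23/48), radius 1/120 and the second y1: center (0, 0), radius 1/45; y2: center (1/16, 9/16), radius 1/72; y3: center (-1/16, 15/32), radius 1/96; y4: center (0, 1/20), radius 1/50; y5: center (1/2, -1/2), radius 1/8; y6: center (-1/20, 1/20), radius 1/45


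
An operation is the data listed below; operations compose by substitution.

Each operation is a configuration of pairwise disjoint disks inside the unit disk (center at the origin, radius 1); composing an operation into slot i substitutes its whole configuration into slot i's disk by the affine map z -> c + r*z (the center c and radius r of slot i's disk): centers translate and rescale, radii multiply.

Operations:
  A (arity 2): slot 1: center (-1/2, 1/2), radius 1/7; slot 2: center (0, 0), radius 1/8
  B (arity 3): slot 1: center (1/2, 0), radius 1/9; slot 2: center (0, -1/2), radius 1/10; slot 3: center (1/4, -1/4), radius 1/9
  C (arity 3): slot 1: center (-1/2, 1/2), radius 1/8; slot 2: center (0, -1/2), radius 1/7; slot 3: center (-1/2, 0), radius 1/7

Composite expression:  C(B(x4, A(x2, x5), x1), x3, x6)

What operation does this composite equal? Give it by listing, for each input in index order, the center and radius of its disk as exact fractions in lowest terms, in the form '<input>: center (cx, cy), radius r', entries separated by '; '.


x1: center (-15/32, 15/32), radius 1/72; x2: center (-81/160, 71/160), radius 1/560; x3: center (0, -1/2), radius 1/7; x4: center (-7/16, 1/2), radius 1/72; x5: center (-1/2, 7/16), radius 1/640; x6: center (-1/2, 0), radius 1/7


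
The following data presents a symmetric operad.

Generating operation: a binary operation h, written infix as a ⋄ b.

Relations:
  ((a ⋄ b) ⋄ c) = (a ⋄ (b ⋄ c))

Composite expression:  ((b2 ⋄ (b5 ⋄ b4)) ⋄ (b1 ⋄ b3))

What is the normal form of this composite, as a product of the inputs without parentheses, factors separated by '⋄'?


b2 ⋄ b5 ⋄ b4 ⋄ b1 ⋄ b3

All parenthesizations of h agree; list the b-inputs left to right.
(b5 ⋄ b4) flattens to b5 ⋄ b4
(b2 ⋄ (b5 ⋄ b4)) flattens to b2 ⋄ b5 ⋄ b4
(b1 ⋄ b3) flattens to b1 ⋄ b3
((b2 ⋄ (b5 ⋄ b4)) ⋄ (b1 ⋄ b3)) flattens to b2 ⋄ b5 ⋄ b4 ⋄ b1 ⋄ b3


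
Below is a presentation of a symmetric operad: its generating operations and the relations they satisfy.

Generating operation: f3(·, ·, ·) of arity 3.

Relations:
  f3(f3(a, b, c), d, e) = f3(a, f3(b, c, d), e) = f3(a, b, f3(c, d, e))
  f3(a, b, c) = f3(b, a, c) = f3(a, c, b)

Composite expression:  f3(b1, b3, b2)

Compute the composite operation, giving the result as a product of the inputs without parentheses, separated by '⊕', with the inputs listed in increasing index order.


b1 ⊕ b2 ⊕ b3


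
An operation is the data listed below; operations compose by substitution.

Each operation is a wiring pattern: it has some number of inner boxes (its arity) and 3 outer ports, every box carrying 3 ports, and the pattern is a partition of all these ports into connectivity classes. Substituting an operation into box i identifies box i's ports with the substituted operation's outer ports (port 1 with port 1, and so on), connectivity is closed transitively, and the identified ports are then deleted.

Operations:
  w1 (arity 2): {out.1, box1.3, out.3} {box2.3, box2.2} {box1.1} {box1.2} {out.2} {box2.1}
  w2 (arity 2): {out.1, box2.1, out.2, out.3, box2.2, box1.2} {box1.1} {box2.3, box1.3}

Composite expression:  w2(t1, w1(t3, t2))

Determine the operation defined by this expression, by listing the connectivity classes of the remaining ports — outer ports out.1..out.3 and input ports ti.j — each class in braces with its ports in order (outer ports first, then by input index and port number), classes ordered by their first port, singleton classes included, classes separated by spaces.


{out.1, out.2, out.3, t1.2, t1.3, t3.3} {t1.1} {t2.1} {t2.2, t2.3} {t3.1} {t3.2}

Two ports join when wires chain via w2-identified ports.
composing w1 on (t3, t2), with out.j its own outer ports: {out.1, out.3, t3.3} {out.2} {t2.1} {t2.2, t2.3} {t3.1} {t3.2}
composing w2 on (t1, t3, t2), with out.j its own outer ports: {out.1, out.2, out.3, t1.2, t1.3, t3.3} {t1.1} {t2.1} {t2.2, t2.3} {t3.1} {t3.2}


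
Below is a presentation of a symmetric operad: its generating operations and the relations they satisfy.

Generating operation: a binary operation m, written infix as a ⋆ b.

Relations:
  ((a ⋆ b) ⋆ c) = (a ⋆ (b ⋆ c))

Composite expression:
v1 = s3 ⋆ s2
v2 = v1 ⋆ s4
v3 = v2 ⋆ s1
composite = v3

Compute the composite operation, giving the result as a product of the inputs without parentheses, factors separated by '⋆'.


s3 ⋆ s2 ⋆ s4 ⋆ s1

Associativity of m dissolves the nesting; only the s-input order survives.
(s3 ⋆ s2) unparenthesizes to s3 ⋆ s2
((s3 ⋆ s2) ⋆ s4) unparenthesizes to s3 ⋆ s2 ⋆ s4
(((s3 ⋆ s2) ⋆ s4) ⋆ s1) unparenthesizes to s3 ⋆ s2 ⋆ s4 ⋆ s1


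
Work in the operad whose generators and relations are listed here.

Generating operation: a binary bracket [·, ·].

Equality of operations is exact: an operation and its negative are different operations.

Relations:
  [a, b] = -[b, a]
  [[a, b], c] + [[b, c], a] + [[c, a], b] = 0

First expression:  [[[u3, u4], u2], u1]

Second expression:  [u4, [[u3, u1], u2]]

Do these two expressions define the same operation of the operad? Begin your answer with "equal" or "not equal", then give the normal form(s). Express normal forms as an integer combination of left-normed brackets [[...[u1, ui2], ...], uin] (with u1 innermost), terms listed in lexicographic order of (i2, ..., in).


not equal; the first gives [[[u1, u2], u3], u4] - [[[u1, u2], u4], u3] - [[[u1, u3], u4], u2] + [[[u1, u4], u3], u2] and the second [[[u1, u3], u2], u4]

The first expression reduces to [[[u1, u2], u3], u4] - [[[u1, u2], u4], u3] - [[[u1, u3], u4], u2] + [[[u1, u4], u3], u2]
The second expression reduces to [[[u1, u3], u2], u4]
The forms do not match — not equal.


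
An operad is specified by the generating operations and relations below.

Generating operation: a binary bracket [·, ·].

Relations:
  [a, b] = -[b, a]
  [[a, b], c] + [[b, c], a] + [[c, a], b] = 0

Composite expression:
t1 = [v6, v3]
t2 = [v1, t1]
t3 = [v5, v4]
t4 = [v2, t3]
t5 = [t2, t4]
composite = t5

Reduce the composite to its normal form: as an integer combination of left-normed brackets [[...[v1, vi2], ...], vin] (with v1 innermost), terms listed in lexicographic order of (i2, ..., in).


[[[[[v1, v3], v6], v2], v4], v5] - [[[[[v1, v3], v6], v2], v5], v4] - [[[[[v1, v3], v6], v4], v5], v2] + [[[[[v1, v3], v6], v5], v4], v2] - [[[[[v1, v6], v3], v2], v4], v5] + [[[[[v1, v6], v3], v2], v5], v4] + [[[[[v1, v6], v3], v4], v5], v2] - [[[[[v1, v6], v3], v5], v4], v2]

Skip Jacobi rewriting: expand, keep v1-initial words, read off terms.
Composite bracket: [[v1, [v6, v3]], [v2, [v5, v4]]]
Under [a, b] = ab - ba we get 32 signed associative words (2^5 = 32).
Keep just the words that open with v1:
  sign of v1v3v6v2v4v5 is +1, so it contributes +[[[[[v1, v3], v6], v2], v4], v5]
  sign of v1v3v6v2v5v4 is -1, so it contributes -[[[[[v1, v3], v6], v2], v5], v4]
  sign of v1v3v6v4v5v2 is -1, so it contributes -[[[[[v1, v3], v6], v4], v5], v2]
  sign of v1v3v6v5v4v2 is +1, so it contributes +[[[[[v1, v3], v6], v5], v4], v2]
  sign of v1v6v3v2v4v5 is -1, so it contributes -[[[[[v1, v6], v3], v2], v4], v5]
  sign of v1v6v3v2v5v4 is +1, so it contributes +[[[[[v1, v6], v3], v2], v5], v4]
  sign of v1v6v3v4v5v2 is +1, so it contributes +[[[[[v1, v6], v3], v4], v5], v2]
  sign of v1v6v3v5v4v2 is -1, so it contributes -[[[[[v1, v6], v3], v5], v4], v2]


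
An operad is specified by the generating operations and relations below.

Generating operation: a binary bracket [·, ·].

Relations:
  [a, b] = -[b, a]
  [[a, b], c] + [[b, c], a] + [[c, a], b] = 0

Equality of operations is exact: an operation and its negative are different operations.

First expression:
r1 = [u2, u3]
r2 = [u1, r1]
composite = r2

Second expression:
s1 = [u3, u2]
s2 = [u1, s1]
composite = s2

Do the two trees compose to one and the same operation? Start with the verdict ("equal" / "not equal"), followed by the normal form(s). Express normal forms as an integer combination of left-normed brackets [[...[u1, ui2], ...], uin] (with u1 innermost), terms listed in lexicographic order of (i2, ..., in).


not equal — first [[u1, u2], u3] - [[u1, u3], u2], second -[[u1, u2], u3] + [[u1, u3], u2]

The first composite normalizes to [[u1, u2], u3] - [[u1, u3], u2]
The second composite normalizes to -[[u1, u2], u3] + [[u1, u3], u2]
Different reductions; not equal.


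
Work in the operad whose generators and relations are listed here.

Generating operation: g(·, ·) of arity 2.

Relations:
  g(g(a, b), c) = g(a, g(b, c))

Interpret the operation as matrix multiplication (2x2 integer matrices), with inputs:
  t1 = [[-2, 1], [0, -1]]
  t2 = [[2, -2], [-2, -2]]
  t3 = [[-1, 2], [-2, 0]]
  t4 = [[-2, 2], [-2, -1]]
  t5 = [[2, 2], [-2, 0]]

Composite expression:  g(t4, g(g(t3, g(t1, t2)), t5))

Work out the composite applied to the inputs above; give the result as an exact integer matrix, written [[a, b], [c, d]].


[[32, 8], [-64, -64]]


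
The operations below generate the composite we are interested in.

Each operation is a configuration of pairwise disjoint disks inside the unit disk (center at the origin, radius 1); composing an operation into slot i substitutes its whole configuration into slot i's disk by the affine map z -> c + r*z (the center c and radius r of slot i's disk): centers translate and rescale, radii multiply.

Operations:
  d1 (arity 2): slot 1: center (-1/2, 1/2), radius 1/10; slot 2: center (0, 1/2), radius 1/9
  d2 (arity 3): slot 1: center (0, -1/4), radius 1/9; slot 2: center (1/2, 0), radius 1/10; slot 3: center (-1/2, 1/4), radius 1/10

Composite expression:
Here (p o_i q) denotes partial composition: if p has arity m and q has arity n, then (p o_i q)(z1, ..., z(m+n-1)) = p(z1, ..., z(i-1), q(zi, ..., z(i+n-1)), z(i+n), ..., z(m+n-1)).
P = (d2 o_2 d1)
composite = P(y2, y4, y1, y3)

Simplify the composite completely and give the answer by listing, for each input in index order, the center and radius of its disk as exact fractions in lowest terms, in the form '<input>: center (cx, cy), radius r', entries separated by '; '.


y1: center (1/2, 1/20), radius 1/90; y2: center (0, -1/4), radius 1/9; y3: center (-1/2, 1/4), radius 1/10; y4: center (9/20, 1/20), radius 1/100


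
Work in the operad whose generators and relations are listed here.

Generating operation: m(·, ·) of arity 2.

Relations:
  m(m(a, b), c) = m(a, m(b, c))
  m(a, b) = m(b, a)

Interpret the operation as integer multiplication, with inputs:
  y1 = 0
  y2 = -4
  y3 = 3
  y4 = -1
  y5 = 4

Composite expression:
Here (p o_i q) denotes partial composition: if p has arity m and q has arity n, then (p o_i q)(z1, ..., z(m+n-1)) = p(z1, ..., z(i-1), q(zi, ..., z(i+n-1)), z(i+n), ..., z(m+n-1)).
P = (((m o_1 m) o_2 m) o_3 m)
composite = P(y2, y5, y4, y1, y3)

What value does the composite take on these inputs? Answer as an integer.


0

m(y4, y1) = 0
m(y5, m(y4, y1)) = 0
m(y2, m(y5, m(y4, y1))) = 0
m(m(y2, m(y5, m(y4, y1))), y3) = 0


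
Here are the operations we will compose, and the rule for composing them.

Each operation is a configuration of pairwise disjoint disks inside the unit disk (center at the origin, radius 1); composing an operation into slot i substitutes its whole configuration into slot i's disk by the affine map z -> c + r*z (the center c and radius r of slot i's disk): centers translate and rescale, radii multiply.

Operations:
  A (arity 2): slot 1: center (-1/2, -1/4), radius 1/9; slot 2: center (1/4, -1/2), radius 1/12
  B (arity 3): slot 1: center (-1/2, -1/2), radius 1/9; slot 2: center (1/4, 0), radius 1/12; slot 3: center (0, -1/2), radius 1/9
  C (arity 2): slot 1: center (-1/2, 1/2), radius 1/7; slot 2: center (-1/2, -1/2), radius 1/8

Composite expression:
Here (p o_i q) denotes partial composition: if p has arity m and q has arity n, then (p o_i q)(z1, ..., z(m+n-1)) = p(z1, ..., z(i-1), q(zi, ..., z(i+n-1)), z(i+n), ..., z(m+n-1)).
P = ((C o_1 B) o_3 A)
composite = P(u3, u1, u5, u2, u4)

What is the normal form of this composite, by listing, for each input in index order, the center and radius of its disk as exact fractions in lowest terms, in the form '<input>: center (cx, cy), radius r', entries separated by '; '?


u1: center (-13/28, 1/2), radius 1/84; u2: center (-125/252, 53/126), radius 1/756; u3: center (-4/7, 3/7), radius 1/63; u4: center (-1/2, -1/2), radius 1/8; u5: center (-32/63, 107/252), radius 1/567

Affine substitution under C: radii multiply and u-centers shift.
input u3: applying the 2 nested substitutions gives center (-4/7, 3/7), radius 1/63
input u1: applying the 2 nested substitutions gives center (-13/28, 1/2), radius 1/84
input u5: applying the 3 nested substitutions gives center (-32/63, 107/252), radius 1/567
input u2: applying the 3 nested substitutions gives center (-125/252, 53/126), radius 1/756
input u4: applying the 1 nested substitution gives center (-1/2, -1/2), radius 1/8


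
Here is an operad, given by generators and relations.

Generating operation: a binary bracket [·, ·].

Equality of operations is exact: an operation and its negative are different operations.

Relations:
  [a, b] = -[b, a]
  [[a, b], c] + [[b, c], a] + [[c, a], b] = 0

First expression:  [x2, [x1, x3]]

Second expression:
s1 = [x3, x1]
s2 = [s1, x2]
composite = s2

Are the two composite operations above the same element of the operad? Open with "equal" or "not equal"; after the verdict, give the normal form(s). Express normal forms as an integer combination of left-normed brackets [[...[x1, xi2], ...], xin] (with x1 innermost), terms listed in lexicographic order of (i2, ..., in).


equal: each reduces to -[[x1, x3], x2]

The first expression reduces to -[[x1, x3], x2]
The second expression reduces to -[[x1, x3], x2]
One common form — equal.


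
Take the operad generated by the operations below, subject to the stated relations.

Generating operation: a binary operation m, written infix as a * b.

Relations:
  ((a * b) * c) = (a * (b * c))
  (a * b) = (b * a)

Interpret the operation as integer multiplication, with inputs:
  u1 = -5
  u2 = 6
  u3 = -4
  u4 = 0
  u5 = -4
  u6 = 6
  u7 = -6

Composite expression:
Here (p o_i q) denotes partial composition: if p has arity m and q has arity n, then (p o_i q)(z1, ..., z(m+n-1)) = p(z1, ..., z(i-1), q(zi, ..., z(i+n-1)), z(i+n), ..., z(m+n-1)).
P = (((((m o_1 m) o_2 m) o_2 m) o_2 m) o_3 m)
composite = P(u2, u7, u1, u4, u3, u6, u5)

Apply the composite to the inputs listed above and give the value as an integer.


(u1 * u4) = 0
(u7 * (u1 * u4)) = 0
((u7 * (u1 * u4)) * u3) = 0
(((u7 * (u1 * u4)) * u3) * u6) = 0
(u2 * (((u7 * (u1 * u4)) * u3) * u6)) = 0
((u2 * (((u7 * (u1 * u4)) * u3) * u6)) * u5) = 0

0


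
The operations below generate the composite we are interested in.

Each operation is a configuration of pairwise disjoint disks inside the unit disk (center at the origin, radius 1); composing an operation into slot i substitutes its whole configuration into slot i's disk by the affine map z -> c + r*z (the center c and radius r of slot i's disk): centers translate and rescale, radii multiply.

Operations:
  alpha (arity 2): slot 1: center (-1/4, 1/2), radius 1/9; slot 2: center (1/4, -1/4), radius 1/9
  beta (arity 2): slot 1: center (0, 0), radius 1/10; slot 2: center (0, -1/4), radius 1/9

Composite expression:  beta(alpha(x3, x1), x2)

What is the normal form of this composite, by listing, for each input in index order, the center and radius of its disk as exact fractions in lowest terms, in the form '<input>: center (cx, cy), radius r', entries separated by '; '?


x1: center (1/40, -1/40), radius 1/90; x2: center (0, -1/4), radius 1/9; x3: center (-1/40, 1/20), radius 1/90

Follow each x-input down from beta: c' goes to c + r*c', radius to r*r'.
input x3: applying the 2 nested substitutions gives center (-1/40, 1/20), radius 1/90
input x1: applying the 2 nested substitutions gives center (1/40, -1/40), radius 1/90
input x2: applying the 1 nested substitution gives center (0, -1/4), radius 1/9


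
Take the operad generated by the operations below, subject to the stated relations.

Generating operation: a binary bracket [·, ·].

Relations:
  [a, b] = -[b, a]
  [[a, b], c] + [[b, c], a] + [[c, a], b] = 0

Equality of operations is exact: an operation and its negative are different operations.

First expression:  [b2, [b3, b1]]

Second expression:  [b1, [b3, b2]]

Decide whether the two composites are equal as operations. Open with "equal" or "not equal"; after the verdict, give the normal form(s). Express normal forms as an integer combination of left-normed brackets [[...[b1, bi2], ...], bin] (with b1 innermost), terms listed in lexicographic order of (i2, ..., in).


not equal: they reduce to [[b1, b3], b2] and -[[b1, b2], b3] + [[b1, b3], b2]


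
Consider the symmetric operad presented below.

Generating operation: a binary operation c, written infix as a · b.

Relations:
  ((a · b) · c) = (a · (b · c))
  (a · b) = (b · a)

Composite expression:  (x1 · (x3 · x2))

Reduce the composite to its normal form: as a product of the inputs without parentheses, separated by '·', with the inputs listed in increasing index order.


x1 · x2 · x3

Shape and order are irrelevant to c; the x-input set decides.
(x3 · x2) linearizes to x3 · x2
(x1 · (x3 · x2)) linearizes to x1 · x3 · x2
reordering the factors by index: x1 · x2 · x3


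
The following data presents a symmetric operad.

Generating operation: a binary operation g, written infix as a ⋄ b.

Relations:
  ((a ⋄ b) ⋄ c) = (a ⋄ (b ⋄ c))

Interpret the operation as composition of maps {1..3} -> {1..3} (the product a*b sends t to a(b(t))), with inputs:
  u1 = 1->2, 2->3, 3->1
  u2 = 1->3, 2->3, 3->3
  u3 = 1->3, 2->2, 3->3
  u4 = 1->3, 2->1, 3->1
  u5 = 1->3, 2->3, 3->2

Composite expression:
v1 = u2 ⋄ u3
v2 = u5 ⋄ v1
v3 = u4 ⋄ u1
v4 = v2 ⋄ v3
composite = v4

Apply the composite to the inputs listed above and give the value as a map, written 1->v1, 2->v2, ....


1->2, 2->2, 3->2

(u2 ⋄ u3) = 1->3, 2->3, 3->3
(u5 ⋄ (u2 ⋄ u3)) = 1->2, 2->2, 3->2
(u4 ⋄ u1) = 1->1, 2->1, 3->3
((u5 ⋄ (u2 ⋄ u3)) ⋄ (u4 ⋄ u1)) = 1->2, 2->2, 3->2


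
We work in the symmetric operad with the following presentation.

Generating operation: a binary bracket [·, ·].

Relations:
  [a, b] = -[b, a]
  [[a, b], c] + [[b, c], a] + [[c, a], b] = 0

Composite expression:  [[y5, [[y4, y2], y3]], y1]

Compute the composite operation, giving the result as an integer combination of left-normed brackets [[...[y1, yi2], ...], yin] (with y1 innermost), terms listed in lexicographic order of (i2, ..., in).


-[[[[y1, y2], y4], y3], y5] + [[[[y1, y3], y2], y4], y5] - [[[[y1, y3], y4], y2], y5] + [[[[y1, y4], y2], y3], y5] + [[[[y1, y5], y2], y4], y3] - [[[[y1, y5], y3], y2], y4] + [[[[y1, y5], y3], y4], y2] - [[[[y1, y5], y4], y2], y3]


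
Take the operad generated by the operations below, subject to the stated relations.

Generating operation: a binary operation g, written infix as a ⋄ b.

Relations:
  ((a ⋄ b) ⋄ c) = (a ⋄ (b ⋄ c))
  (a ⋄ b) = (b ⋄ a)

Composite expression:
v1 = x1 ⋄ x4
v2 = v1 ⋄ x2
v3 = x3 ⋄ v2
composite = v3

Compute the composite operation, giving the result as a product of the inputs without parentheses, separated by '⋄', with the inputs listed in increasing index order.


x1 ⋄ x2 ⋄ x3 ⋄ x4

Shape and order are irrelevant to g; the x-input set decides.
(x1 ⋄ x4) reduces to x1 ⋄ x4
((x1 ⋄ x4) ⋄ x2) reduces to x1 ⋄ x4 ⋄ x2
(x3 ⋄ ((x1 ⋄ x4) ⋄ x2)) reduces to x3 ⋄ x1 ⋄ x4 ⋄ x2
putting the inputs in ascending order: x1 ⋄ x2 ⋄ x3 ⋄ x4


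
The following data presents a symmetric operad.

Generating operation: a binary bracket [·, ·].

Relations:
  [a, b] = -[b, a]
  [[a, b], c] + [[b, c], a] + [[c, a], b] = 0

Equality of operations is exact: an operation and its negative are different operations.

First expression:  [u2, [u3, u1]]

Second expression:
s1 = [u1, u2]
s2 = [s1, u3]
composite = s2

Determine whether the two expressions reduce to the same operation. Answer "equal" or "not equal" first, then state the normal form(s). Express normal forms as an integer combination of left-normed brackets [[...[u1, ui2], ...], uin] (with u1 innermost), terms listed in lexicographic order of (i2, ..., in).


not equal; the first gives [[u1, u3], u2] and the second [[u1, u2], u3]

In normal form, the first expression is [[u1, u3], u2]
In normal form, the second expression is [[u1, u2], u3]
The forms do not match — not equal.


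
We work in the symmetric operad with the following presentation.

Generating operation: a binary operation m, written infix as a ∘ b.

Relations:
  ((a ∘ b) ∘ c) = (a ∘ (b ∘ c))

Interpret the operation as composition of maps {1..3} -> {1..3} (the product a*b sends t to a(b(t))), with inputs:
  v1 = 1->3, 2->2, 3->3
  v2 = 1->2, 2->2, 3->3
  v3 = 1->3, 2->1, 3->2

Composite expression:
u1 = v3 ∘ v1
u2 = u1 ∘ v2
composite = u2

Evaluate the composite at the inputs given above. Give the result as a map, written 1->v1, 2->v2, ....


1->1, 2->1, 3->2

(v3 ∘ v1) = 1->2, 2->1, 3->2
((v3 ∘ v1) ∘ v2) = 1->1, 2->1, 3->2


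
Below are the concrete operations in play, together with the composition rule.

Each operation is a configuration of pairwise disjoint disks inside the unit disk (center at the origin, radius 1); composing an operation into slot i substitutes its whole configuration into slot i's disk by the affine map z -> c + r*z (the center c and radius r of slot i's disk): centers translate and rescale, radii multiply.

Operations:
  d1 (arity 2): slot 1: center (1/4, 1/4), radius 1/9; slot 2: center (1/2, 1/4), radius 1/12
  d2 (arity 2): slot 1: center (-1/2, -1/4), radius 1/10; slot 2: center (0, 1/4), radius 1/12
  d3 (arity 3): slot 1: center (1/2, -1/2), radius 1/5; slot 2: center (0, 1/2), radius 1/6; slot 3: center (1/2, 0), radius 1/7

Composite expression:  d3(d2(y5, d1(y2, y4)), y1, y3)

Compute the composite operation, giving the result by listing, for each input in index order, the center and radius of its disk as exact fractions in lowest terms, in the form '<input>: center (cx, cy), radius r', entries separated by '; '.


y1: center (0, 1/2), radius 1/6; y2: center (121/240, -107/240), radius 1/540; y3: center (1/2, 0), radius 1/7; y4: center (61/120, -107/240), radius 1/720; y5: center (2/5, -11/20), radius 1/50

Follow each y-input down from d3: c' goes to c + r*c', radius to r*r'.
tracing y5 down its 2-map path: center (2/5, -11/20), radius 1/50
tracing y2 down its 3-map path: center (121/240, -107/240), radius 1/540
tracing y4 down its 3-map path: center (61/120, -107/240), radius 1/720
tracing y1 down its 1-map path: center (0, 1/2), radius 1/6
tracing y3 down its 1-map path: center (1/2, 0), radius 1/7


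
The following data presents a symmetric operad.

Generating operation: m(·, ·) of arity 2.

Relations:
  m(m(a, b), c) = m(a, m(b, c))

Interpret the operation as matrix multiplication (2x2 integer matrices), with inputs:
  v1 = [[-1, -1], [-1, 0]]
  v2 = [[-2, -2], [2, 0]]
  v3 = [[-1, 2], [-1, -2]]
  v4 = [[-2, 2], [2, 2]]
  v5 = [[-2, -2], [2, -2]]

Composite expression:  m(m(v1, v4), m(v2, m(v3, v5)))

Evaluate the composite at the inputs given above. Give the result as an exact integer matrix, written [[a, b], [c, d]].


[[-48, 16], [-40, -8]]


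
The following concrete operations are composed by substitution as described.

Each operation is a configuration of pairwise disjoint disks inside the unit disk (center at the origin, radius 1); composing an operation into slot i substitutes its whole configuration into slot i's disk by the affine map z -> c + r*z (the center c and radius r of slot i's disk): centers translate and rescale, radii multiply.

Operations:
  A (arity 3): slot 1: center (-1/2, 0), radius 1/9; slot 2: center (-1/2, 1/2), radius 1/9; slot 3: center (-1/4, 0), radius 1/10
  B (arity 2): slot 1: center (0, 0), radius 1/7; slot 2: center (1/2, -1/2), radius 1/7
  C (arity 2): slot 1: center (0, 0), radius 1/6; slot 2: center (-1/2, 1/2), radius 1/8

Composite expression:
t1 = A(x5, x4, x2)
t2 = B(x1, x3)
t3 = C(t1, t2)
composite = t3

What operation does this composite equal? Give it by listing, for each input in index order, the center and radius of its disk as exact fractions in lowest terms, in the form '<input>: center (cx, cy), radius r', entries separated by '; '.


Affine substitution under C: radii multiply and x-centers shift.
input x5: applying the 2 nested substitutions gives center (-1/12, 0), radius 1/54
input x4: applying the 2 nested substitutions gives center (-1/12, 1/12), radius 1/54
input x2: applying the 2 nested substitutions gives center (-1/24, 0), radius 1/60
input x1: applying the 2 nested substitutions gives center (-1/2, 1/2), radius 1/56
input x3: applying the 2 nested substitutions gives center (-7/16, 7/16), radius 1/56

x1: center (-1/2, 1/2), radius 1/56; x2: center (-1/24, 0), radius 1/60; x3: center (-7/16, 7/16), radius 1/56; x4: center (-1/12, 1/12), radius 1/54; x5: center (-1/12, 0), radius 1/54


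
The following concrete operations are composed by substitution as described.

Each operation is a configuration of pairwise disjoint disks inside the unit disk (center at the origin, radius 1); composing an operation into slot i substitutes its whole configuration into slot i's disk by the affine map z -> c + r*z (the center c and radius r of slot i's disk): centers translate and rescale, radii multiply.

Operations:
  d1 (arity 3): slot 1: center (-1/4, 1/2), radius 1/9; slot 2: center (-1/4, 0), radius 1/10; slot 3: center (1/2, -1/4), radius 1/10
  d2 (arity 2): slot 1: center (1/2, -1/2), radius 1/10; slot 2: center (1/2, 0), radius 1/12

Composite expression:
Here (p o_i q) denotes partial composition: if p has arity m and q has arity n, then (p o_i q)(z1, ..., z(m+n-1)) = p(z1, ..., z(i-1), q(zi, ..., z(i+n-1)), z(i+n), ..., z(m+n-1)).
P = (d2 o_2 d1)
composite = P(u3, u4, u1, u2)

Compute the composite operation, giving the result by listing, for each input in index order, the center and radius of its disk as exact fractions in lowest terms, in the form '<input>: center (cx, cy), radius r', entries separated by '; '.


Below d2, radii multiply path by path; the u-disk centers shift.
input u3: composing its 1 substitution step yields center (1/2, -1/2), radius 1/10
input u4: composing its 2 substitution steps yields center (23/48, 1/24), radius 1/108
input u1: composing its 2 substitution steps yields center (23/48, 0), radius 1/120
input u2: composing its 2 substitution steps yields center (13/24, -1/48), radius 1/120

u1: center (23/48, 0), radius 1/120; u2: center (13/24, -1/48), radius 1/120; u3: center (1/2, -1/2), radius 1/10; u4: center (23/48, 1/24), radius 1/108


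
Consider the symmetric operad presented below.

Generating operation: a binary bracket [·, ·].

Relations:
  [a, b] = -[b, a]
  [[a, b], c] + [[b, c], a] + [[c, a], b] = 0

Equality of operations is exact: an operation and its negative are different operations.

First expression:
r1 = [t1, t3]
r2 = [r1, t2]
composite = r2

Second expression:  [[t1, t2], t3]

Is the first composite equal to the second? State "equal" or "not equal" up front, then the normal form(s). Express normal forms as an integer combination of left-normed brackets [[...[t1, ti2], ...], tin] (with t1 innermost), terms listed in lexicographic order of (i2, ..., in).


not equal; the first gives [[t1, t3], t2] and the second [[t1, t2], t3]

Normal form of the first expression: [[t1, t3], t2]
Normal form of the second expression: [[t1, t2], t3]
Distinct normal forms: not equal.
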